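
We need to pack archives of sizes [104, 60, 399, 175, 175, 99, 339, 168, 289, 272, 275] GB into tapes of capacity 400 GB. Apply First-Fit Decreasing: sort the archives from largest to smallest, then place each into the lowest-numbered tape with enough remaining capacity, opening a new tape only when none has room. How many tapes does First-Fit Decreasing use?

7 tapes

Sorted descending: 399, 339, 289, 275, 272, 175, 175, 168, 104, 99, 60.
Put 399 GB in tape 1; 1 GB remain.
Put 339 GB in tape 2; 61 GB remain.
Put 289 GB in tape 3; 111 GB remain.
Put 275 GB in tape 4; 125 GB remain.
Put 272 GB in tape 5; 128 GB remain.
Put 175 GB in tape 6; 225 GB remain.
Put 175 GB in tape 6; 50 GB remain.
Put 168 GB in tape 7; 232 GB remain.
Put 104 GB in tape 3; 7 GB remain.
Put 99 GB in tape 4; 26 GB remain.
Put 60 GB in tape 2; 1 GB remain.
Final tapes: [399] [339,60] [289,104] [275,99] [272] [175,175] [168].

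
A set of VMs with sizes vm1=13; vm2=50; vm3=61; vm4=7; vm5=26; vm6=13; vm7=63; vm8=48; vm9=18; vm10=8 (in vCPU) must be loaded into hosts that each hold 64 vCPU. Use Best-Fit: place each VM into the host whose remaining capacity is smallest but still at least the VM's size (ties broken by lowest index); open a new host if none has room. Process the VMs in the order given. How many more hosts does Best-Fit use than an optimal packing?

Best-Fit: [13,50] [61] [7,26,13,18] [63] [48,8] → 5 hosts.
Total size 307 vCPU; any packing needs at least ⌈307/64⌉ = 5 hosts.
So 5 is already optimal.

0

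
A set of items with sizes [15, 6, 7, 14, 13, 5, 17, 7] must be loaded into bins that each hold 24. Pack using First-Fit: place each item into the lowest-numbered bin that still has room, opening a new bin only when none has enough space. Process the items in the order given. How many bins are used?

4

bin 1: place 15, 9 left
bin 1: place 6, 3 left
bin 2: place 7, 17 left
bin 2: place 14, 3 left
bin 3: place 13, 11 left
bin 3: place 5, 6 left
bin 4: place 17, 7 left
bin 4: place 7, 0 left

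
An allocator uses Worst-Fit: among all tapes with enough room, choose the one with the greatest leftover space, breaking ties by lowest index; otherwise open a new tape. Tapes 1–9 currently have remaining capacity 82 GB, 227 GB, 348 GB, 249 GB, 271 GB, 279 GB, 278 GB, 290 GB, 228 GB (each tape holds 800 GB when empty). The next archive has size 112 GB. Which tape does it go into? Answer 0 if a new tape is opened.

3

Tapes with room: tape 2 (227 GB), tape 3 (348 GB), tape 4 (249 GB), tape 5 (271 GB), tape 6 (279 GB), tape 7 (278 GB), tape 8 (290 GB), tape 9 (228 GB).
Most room is tape 3 with 348 GB free.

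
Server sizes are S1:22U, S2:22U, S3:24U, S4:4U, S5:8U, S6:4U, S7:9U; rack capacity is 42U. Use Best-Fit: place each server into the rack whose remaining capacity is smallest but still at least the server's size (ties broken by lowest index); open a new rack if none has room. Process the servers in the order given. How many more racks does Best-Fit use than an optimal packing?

0

Best-Fit: [22,9] [22] [24,4,8,4] → 3 racks.
Total size 93U; any packing needs at least ⌈93/42⌉ = 3 racks.
So 3 is already optimal.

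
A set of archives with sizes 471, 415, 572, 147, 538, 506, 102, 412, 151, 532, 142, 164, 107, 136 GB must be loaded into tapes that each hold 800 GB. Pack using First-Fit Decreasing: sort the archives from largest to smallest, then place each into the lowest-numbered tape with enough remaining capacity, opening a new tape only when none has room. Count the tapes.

7 tapes

Sorted descending: 572, 538, 532, 506, 471, 415, 412, 164, 151, 147, 142, 136, 107, 102.
Put 572 GB in tape 1; 228 GB remain.
Put 538 GB in tape 2; 262 GB remain.
Put 532 GB in tape 3; 268 GB remain.
Put 506 GB in tape 4; 294 GB remain.
Put 471 GB in tape 5; 329 GB remain.
Put 415 GB in tape 6; 385 GB remain.
Put 412 GB in tape 7; 388 GB remain.
Put 164 GB in tape 1; 64 GB remain.
Put 151 GB in tape 2; 111 GB remain.
Put 147 GB in tape 3; 121 GB remain.
Put 142 GB in tape 4; 152 GB remain.
Put 136 GB in tape 4; 16 GB remain.
Put 107 GB in tape 2; 4 GB remain.
Put 102 GB in tape 3; 19 GB remain.
Final tapes: [572,164] [538,151,107] [532,147,102] [506,142,136] [471] [415] [412].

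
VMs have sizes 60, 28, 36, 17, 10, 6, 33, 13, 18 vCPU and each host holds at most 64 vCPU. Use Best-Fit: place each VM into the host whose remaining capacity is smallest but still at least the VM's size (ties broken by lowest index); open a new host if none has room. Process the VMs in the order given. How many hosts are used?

4 hosts

60 vCPU → host 1 (remaining 4 vCPU)
28 vCPU → host 2 (remaining 36 vCPU)
36 vCPU → host 2 (remaining 0 vCPU)
17 vCPU → host 3 (remaining 47 vCPU)
10 vCPU → host 3 (remaining 37 vCPU)
6 vCPU → host 3 (remaining 31 vCPU)
33 vCPU → host 4 (remaining 31 vCPU)
13 vCPU → host 3 (remaining 18 vCPU)
18 vCPU → host 3 (remaining 0 vCPU)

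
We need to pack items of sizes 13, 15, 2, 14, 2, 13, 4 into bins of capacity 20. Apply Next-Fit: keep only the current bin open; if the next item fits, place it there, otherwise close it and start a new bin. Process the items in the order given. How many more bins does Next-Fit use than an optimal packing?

0

Next-Fit: [13] [15,2] [14,2] [13,4] → 4 bins.
Total size 63; any packing needs at least ⌈63/20⌉ = 4 bins.
So 4 is already optimal.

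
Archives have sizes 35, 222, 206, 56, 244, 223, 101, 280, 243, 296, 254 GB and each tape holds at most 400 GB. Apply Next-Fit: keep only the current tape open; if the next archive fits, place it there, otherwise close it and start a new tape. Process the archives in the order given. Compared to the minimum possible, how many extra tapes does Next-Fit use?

Next-Fit: [35,222] [206,56] [244] [223,101] [280] [243] [296] [254] → 8 tapes.
8 archives exceed 200 GB (half the capacity), and no two of those can share a tape, so at least 8 tapes are needed.
So 8 is already optimal.

0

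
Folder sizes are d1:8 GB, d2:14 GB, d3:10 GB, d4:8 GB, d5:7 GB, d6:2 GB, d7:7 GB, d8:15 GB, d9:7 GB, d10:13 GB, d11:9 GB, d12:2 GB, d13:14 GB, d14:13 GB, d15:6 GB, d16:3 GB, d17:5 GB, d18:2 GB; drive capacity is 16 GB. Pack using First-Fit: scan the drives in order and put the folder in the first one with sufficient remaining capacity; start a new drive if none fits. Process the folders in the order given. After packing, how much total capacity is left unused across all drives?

drive 1: place d1 (8 GB), 8 GB left
drive 2: place d2 (14 GB), 2 GB left
drive 3: place d3 (10 GB), 6 GB left
drive 1: place d4 (8 GB), 0 GB left
drive 4: place d5 (7 GB), 9 GB left
drive 2: place d6 (2 GB), 0 GB left
drive 4: place d7 (7 GB), 2 GB left
drive 5: place d8 (15 GB), 1 GB left
drive 6: place d9 (7 GB), 9 GB left
drive 7: place d10 (13 GB), 3 GB left
drive 6: place d11 (9 GB), 0 GB left
drive 3: place d12 (2 GB), 4 GB left
drive 8: place d13 (14 GB), 2 GB left
drive 9: place d14 (13 GB), 3 GB left
drive 10: place d15 (6 GB), 10 GB left
drive 3: place d16 (3 GB), 1 GB left
drive 10: place d17 (5 GB), 5 GB left
drive 4: place d18 (2 GB), 0 GB left
10 drives × 16 GB = 160 GB; used 145 GB; unused 15 GB.

15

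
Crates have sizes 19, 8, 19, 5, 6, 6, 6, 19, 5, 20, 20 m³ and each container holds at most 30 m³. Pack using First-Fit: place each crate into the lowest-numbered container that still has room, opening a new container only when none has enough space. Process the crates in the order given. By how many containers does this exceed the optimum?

First-Fit: [19,8] [19,5,6] [6,6,5] [19] [20] [20] → 6 containers.
Total size 133 m³; any packing needs at least ⌈133/30⌉ = 5 containers.
An optimal packing achieves that bound: [20,8] [20,6] [19,6,5] [19,6,5] [19] → 5 containers.
Excess: 6 − 5 = 1.

1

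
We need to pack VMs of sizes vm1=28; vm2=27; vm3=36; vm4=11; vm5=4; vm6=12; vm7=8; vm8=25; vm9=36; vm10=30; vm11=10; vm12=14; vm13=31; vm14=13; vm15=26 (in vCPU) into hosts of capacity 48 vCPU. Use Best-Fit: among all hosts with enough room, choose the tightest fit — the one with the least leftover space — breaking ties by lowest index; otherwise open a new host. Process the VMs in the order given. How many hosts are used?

vm1 (28 vCPU) → host 1 (remaining 20 vCPU)
vm2 (27 vCPU) → host 2 (remaining 21 vCPU)
vm3 (36 vCPU) → host 3 (remaining 12 vCPU)
vm4 (11 vCPU) → host 3 (remaining 1 vCPU)
vm5 (4 vCPU) → host 1 (remaining 16 vCPU)
vm6 (12 vCPU) → host 1 (remaining 4 vCPU)
vm7 (8 vCPU) → host 2 (remaining 13 vCPU)
vm8 (25 vCPU) → host 4 (remaining 23 vCPU)
vm9 (36 vCPU) → host 5 (remaining 12 vCPU)
vm10 (30 vCPU) → host 6 (remaining 18 vCPU)
vm11 (10 vCPU) → host 5 (remaining 2 vCPU)
vm12 (14 vCPU) → host 6 (remaining 4 vCPU)
vm13 (31 vCPU) → host 7 (remaining 17 vCPU)
vm14 (13 vCPU) → host 2 (remaining 0 vCPU)
vm15 (26 vCPU) → host 8 (remaining 22 vCPU)
Final hosts: [28,4,12] [27,8,13] [36,11] [25] [36,10] [30,14] [31] [26].

8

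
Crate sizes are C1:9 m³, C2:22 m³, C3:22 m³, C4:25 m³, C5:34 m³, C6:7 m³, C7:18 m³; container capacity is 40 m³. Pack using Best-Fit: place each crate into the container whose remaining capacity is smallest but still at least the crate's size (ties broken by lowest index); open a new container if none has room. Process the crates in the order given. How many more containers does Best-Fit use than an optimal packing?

Best-Fit: [9,22,7] [22,18] [25] [34] → 4 containers.
Total size 137 m³; any packing needs at least ⌈137/40⌉ = 4 containers.
So 4 is already optimal.

0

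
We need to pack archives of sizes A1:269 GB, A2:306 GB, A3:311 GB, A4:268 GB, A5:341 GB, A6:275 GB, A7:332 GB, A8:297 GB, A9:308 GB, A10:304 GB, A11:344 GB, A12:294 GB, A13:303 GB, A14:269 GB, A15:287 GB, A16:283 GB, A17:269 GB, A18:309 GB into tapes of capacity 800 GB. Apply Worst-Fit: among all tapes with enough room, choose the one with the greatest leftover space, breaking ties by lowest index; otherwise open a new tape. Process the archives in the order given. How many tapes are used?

9

A1 (269 GB) → tape 1 (remaining 531 GB)
A2 (306 GB) → tape 1 (remaining 225 GB)
A3 (311 GB) → tape 2 (remaining 489 GB)
A4 (268 GB) → tape 2 (remaining 221 GB)
A5 (341 GB) → tape 3 (remaining 459 GB)
A6 (275 GB) → tape 3 (remaining 184 GB)
A7 (332 GB) → tape 4 (remaining 468 GB)
A8 (297 GB) → tape 4 (remaining 171 GB)
A9 (308 GB) → tape 5 (remaining 492 GB)
A10 (304 GB) → tape 5 (remaining 188 GB)
A11 (344 GB) → tape 6 (remaining 456 GB)
A12 (294 GB) → tape 6 (remaining 162 GB)
A13 (303 GB) → tape 7 (remaining 497 GB)
A14 (269 GB) → tape 7 (remaining 228 GB)
A15 (287 GB) → tape 8 (remaining 513 GB)
A16 (283 GB) → tape 8 (remaining 230 GB)
A17 (269 GB) → tape 9 (remaining 531 GB)
A18 (309 GB) → tape 9 (remaining 222 GB)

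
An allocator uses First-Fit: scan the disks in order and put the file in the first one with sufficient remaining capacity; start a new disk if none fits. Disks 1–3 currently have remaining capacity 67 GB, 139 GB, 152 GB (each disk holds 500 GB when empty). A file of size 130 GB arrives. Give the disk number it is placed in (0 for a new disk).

Disks with room: disk 2 (139 GB), disk 3 (152 GB).
The first with room is disk 2.

2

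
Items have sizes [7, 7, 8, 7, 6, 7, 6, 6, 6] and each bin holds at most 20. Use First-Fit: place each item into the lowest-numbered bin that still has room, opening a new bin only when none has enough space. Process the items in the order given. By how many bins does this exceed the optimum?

First-Fit: [7,7,6] [8,7] [7,6,6] [6] → 4 bins.
Total size 60; any packing needs at least ⌈60/20⌉ = 3 bins.
An optimal packing achieves that bound: [8,6,6] [7,7,6] [7,7,6] → 3 bins.
Excess: 4 − 3 = 1.

1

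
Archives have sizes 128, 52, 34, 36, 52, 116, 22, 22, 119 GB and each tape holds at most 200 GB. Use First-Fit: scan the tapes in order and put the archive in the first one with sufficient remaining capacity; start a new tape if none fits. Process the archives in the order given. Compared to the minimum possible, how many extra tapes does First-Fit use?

1

First-Fit: [128,52] [34,36,52,22,22] [116] [119] → 4 tapes.
Total size 581 GB; any packing needs at least ⌈581/200⌉ = 3 tapes.
An optimal packing achieves that bound: [128,36,34] [119,52,22] [116,52,22] → 3 tapes.
Excess: 4 − 3 = 1.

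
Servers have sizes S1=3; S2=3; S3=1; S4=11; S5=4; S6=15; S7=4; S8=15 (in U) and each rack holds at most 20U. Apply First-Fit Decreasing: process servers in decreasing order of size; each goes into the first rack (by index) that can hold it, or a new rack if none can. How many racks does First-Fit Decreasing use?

Sorted descending: 15, 15, 11, 4, 4, 3, 3, 1.
Put 15U in rack 1; 5U remain.
Put 15U in rack 2; 5U remain.
Put 11U in rack 3; 9U remain.
Put 4U in rack 1; 1U remain.
Put 4U in rack 2; 1U remain.
Put 3U in rack 3; 6U remain.
Put 3U in rack 3; 3U remain.
Put 1U in rack 1; 0U remain.
Final racks: [15,4,1] [15,4] [11,3,3].

3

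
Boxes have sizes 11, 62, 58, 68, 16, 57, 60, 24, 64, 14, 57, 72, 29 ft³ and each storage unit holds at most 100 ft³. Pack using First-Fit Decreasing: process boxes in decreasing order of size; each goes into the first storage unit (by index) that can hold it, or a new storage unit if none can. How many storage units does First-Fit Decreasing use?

Sorted descending: 72, 68, 64, 62, 60, 58, 57, 57, 29, 24, 16, 14, 11.
Put 72 ft³ in storage unit 1; 28 ft³ remain.
Put 68 ft³ in storage unit 2; 32 ft³ remain.
Put 64 ft³ in storage unit 3; 36 ft³ remain.
Put 62 ft³ in storage unit 4; 38 ft³ remain.
Put 60 ft³ in storage unit 5; 40 ft³ remain.
Put 58 ft³ in storage unit 6; 42 ft³ remain.
Put 57 ft³ in storage unit 7; 43 ft³ remain.
Put 57 ft³ in storage unit 8; 43 ft³ remain.
Put 29 ft³ in storage unit 2; 3 ft³ remain.
Put 24 ft³ in storage unit 1; 4 ft³ remain.
Put 16 ft³ in storage unit 3; 20 ft³ remain.
Put 14 ft³ in storage unit 3; 6 ft³ remain.
Put 11 ft³ in storage unit 4; 27 ft³ remain.

8 storage units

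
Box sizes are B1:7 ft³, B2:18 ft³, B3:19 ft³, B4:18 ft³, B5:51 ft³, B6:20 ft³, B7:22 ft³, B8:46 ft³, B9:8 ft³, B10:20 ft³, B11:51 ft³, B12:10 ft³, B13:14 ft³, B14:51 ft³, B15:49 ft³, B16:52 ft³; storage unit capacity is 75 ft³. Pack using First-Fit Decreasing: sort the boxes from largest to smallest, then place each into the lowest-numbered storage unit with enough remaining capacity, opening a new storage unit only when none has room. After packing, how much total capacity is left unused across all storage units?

Sorted descending: 52, 51, 51, 51, 49, 46, 22, 20, 20, 19, 18, 18, 14, 10, 8, 7.
52 ft³ → storage unit 1 (remaining 23 ft³)
51 ft³ → storage unit 2 (remaining 24 ft³)
51 ft³ → storage unit 3 (remaining 24 ft³)
51 ft³ → storage unit 4 (remaining 24 ft³)
49 ft³ → storage unit 5 (remaining 26 ft³)
46 ft³ → storage unit 6 (remaining 29 ft³)
22 ft³ → storage unit 1 (remaining 1 ft³)
20 ft³ → storage unit 2 (remaining 4 ft³)
20 ft³ → storage unit 3 (remaining 4 ft³)
19 ft³ → storage unit 4 (remaining 5 ft³)
18 ft³ → storage unit 5 (remaining 8 ft³)
18 ft³ → storage unit 6 (remaining 11 ft³)
14 ft³ → storage unit 7 (remaining 61 ft³)
10 ft³ → storage unit 6 (remaining 1 ft³)
8 ft³ → storage unit 5 (remaining 0 ft³)
7 ft³ → storage unit 7 (remaining 54 ft³)
7 storage units × 75 ft³ = 525 ft³; used 456 ft³; unused 69 ft³.

69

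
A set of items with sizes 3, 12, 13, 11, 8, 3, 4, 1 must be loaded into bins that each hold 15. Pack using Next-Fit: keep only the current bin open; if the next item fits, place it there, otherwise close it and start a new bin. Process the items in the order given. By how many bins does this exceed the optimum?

Next-Fit: [3,12] [13] [11] [8,3,4] [1] → 5 bins.
Total size 55; any packing needs at least ⌈55/15⌉ = 4 bins.
An optimal packing achieves that bound: [13,1] [12,3] [11,4] [8,3] → 4 bins.
Excess: 5 − 4 = 1.

1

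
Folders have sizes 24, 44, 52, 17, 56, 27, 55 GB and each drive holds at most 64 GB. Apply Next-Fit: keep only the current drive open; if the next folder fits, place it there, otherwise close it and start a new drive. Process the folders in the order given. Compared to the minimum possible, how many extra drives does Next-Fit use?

Next-Fit: [24] [44] [52] [17] [56] [27] [55] → 7 drives.
Total size 275 GB; any packing needs at least ⌈275/64⌉ = 5 drives.
An optimal packing achieves that bound: [56] [55] [52] [44,17] [27,24] → 5 drives.
Excess: 7 − 5 = 2.

2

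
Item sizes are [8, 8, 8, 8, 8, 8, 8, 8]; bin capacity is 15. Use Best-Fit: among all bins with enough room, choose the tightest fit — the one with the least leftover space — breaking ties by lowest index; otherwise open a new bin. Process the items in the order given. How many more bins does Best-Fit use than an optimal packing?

0

Best-Fit: [8] [8] [8] [8] [8] [8] [8] [8] → 8 bins.
8 items exceed 7.5 (half the capacity), and no two of those can share a bin, so at least 8 bins are needed.
So 8 is already optimal.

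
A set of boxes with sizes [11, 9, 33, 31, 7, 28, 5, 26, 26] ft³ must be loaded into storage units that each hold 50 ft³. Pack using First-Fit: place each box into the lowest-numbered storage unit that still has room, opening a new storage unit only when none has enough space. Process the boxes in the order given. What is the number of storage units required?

6

11 ft³ → storage unit 1 (remaining 39 ft³)
9 ft³ → storage unit 1 (remaining 30 ft³)
33 ft³ → storage unit 2 (remaining 17 ft³)
31 ft³ → storage unit 3 (remaining 19 ft³)
7 ft³ → storage unit 1 (remaining 23 ft³)
28 ft³ → storage unit 4 (remaining 22 ft³)
5 ft³ → storage unit 1 (remaining 18 ft³)
26 ft³ → storage unit 5 (remaining 24 ft³)
26 ft³ → storage unit 6 (remaining 24 ft³)
Final storage units: [11,9,7,5] [33] [31] [28] [26] [26].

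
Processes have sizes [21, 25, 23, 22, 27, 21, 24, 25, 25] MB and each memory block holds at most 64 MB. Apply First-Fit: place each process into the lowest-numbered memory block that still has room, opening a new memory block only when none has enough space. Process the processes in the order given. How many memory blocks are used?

5

memory block 1: place 21 MB, 43 MB left
memory block 1: place 25 MB, 18 MB left
memory block 2: place 23 MB, 41 MB left
memory block 2: place 22 MB, 19 MB left
memory block 3: place 27 MB, 37 MB left
memory block 3: place 21 MB, 16 MB left
memory block 4: place 24 MB, 40 MB left
memory block 4: place 25 MB, 15 MB left
memory block 5: place 25 MB, 39 MB left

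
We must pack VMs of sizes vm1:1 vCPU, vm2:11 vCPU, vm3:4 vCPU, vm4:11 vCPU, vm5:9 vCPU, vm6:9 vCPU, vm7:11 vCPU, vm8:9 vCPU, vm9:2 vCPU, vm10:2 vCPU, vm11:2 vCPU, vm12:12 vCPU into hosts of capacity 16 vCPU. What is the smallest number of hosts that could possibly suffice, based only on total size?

Total size = 1 + 11 + 4 + 11 + 9 + 9 + 11 + 9 + 2 + 2 + 2 + 12 = 83 vCPU.
⌈83 / 16⌉ = 6.

6 hosts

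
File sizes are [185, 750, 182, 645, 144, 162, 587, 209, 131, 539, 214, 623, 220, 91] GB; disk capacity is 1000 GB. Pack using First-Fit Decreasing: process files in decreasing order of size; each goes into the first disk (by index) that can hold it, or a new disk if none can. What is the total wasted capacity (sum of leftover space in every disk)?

Sorted descending: 750, 645, 623, 587, 539, 220, 214, 209, 185, 182, 162, 144, 131, 91.
disk 1: place 750 GB, 250 GB left
disk 2: place 645 GB, 355 GB left
disk 3: place 623 GB, 377 GB left
disk 4: place 587 GB, 413 GB left
disk 5: place 539 GB, 461 GB left
disk 1: place 220 GB, 30 GB left
disk 2: place 214 GB, 141 GB left
disk 3: place 209 GB, 168 GB left
disk 4: place 185 GB, 228 GB left
disk 4: place 182 GB, 46 GB left
disk 3: place 162 GB, 6 GB left
disk 5: place 144 GB, 317 GB left
disk 2: place 131 GB, 10 GB left
disk 5: place 91 GB, 226 GB left
5 disks × 1000 GB = 5000 GB; used 4682 GB; unused 318 GB.

318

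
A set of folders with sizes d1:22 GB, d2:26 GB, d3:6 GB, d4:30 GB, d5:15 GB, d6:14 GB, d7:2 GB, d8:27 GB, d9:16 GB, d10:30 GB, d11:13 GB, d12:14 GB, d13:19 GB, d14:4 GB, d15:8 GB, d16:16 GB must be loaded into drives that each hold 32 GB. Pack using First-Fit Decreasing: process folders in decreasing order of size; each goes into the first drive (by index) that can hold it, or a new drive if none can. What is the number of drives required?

Sorted descending: 30, 30, 27, 26, 22, 19, 16, 16, 15, 14, 14, 13, 8, 6, 4, 2.
Put 30 GB in drive 1; 2 GB remain.
Put 30 GB in drive 2; 2 GB remain.
Put 27 GB in drive 3; 5 GB remain.
Put 26 GB in drive 4; 6 GB remain.
Put 22 GB in drive 5; 10 GB remain.
Put 19 GB in drive 6; 13 GB remain.
Put 16 GB in drive 7; 16 GB remain.
Put 16 GB in drive 7; 0 GB remain.
Put 15 GB in drive 8; 17 GB remain.
Put 14 GB in drive 8; 3 GB remain.
Put 14 GB in drive 9; 18 GB remain.
Put 13 GB in drive 6; 0 GB remain.
Put 8 GB in drive 5; 2 GB remain.
Put 6 GB in drive 4; 0 GB remain.
Put 4 GB in drive 3; 1 GB remain.
Put 2 GB in drive 1; 0 GB remain.

9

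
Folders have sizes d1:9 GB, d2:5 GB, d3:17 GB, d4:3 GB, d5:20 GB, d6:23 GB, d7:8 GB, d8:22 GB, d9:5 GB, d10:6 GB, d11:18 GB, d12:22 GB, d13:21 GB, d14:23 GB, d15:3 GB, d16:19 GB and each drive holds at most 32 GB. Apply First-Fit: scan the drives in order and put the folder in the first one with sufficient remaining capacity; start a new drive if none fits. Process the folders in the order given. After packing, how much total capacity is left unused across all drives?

64

Put d1 (9 GB) in drive 1; 23 GB remain.
Put d2 (5 GB) in drive 1; 18 GB remain.
Put d3 (17 GB) in drive 1; 1 GB remain.
Put d4 (3 GB) in drive 2; 29 GB remain.
Put d5 (20 GB) in drive 2; 9 GB remain.
Put d6 (23 GB) in drive 3; 9 GB remain.
Put d7 (8 GB) in drive 2; 1 GB remain.
Put d8 (22 GB) in drive 4; 10 GB remain.
Put d9 (5 GB) in drive 3; 4 GB remain.
Put d10 (6 GB) in drive 4; 4 GB remain.
Put d11 (18 GB) in drive 5; 14 GB remain.
Put d12 (22 GB) in drive 6; 10 GB remain.
Put d13 (21 GB) in drive 7; 11 GB remain.
Put d14 (23 GB) in drive 8; 9 GB remain.
Put d15 (3 GB) in drive 3; 1 GB remain.
Put d16 (19 GB) in drive 9; 13 GB remain.
9 drives × 32 GB = 288 GB; used 224 GB; unused 64 GB.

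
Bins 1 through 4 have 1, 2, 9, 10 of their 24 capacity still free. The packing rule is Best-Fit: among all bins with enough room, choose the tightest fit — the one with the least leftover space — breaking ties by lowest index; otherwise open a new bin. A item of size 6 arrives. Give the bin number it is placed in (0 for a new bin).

3

Bins with room: bin 3 (9), bin 4 (10).
Tightest fit is bin 3 with 9 free.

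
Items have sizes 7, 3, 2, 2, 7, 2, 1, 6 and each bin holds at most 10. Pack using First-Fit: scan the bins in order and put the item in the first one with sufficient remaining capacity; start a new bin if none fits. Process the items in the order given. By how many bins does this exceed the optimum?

First-Fit: [7,3] [2,2,2,1] [7] [6] → 4 bins.
Total size 30; any packing needs at least ⌈30/10⌉ = 3 bins.
An optimal packing achieves that bound: [7,3] [7,2,1] [6,2,2] → 3 bins.
Excess: 4 − 3 = 1.

1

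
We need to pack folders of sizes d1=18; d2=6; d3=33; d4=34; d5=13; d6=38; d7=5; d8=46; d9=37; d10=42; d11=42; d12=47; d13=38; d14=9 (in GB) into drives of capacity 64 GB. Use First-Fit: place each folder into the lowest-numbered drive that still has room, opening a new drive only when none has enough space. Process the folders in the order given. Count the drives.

9

d1 (18 GB) → drive 1 (remaining 46 GB)
d2 (6 GB) → drive 1 (remaining 40 GB)
d3 (33 GB) → drive 1 (remaining 7 GB)
d4 (34 GB) → drive 2 (remaining 30 GB)
d5 (13 GB) → drive 2 (remaining 17 GB)
d6 (38 GB) → drive 3 (remaining 26 GB)
d7 (5 GB) → drive 1 (remaining 2 GB)
d8 (46 GB) → drive 4 (remaining 18 GB)
d9 (37 GB) → drive 5 (remaining 27 GB)
d10 (42 GB) → drive 6 (remaining 22 GB)
d11 (42 GB) → drive 7 (remaining 22 GB)
d12 (47 GB) → drive 8 (remaining 17 GB)
d13 (38 GB) → drive 9 (remaining 26 GB)
d14 (9 GB) → drive 2 (remaining 8 GB)
Final drives: [18,6,33,5] [34,13,9] [38] [46] [37] [42] [42] [47] [38].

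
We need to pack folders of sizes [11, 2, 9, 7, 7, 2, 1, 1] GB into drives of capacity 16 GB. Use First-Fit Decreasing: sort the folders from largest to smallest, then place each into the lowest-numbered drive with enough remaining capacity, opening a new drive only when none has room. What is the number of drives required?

3 drives

Sorted descending: 11, 9, 7, 7, 2, 2, 1, 1.
Put 11 GB in drive 1; 5 GB remain.
Put 9 GB in drive 2; 7 GB remain.
Put 7 GB in drive 2; 0 GB remain.
Put 7 GB in drive 3; 9 GB remain.
Put 2 GB in drive 1; 3 GB remain.
Put 2 GB in drive 1; 1 GB remain.
Put 1 GB in drive 1; 0 GB remain.
Put 1 GB in drive 3; 8 GB remain.
Final drives: [11,2,2,1] [9,7] [7,1].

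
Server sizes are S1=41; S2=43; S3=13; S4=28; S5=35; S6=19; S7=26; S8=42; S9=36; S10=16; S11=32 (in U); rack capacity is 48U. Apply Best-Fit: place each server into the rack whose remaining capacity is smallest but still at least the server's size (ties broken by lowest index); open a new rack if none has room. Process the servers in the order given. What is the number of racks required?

rack 1: place S1 (41U), 7U left
rack 2: place S2 (43U), 5U left
rack 3: place S3 (13U), 35U left
rack 3: place S4 (28U), 7U left
rack 4: place S5 (35U), 13U left
rack 5: place S6 (19U), 29U left
rack 5: place S7 (26U), 3U left
rack 6: place S8 (42U), 6U left
rack 7: place S9 (36U), 12U left
rack 8: place S10 (16U), 32U left
rack 8: place S11 (32U), 0U left
Final racks: [41] [43] [13,28] [35] [19,26] [42] [36] [16,32].

8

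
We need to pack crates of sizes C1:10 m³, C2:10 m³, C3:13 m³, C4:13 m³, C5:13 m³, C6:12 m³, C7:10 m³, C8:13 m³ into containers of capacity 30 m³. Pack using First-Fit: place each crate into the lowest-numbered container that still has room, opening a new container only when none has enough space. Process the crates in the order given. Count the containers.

4

C1 (10 m³) → container 1 (remaining 20 m³)
C2 (10 m³) → container 1 (remaining 10 m³)
C3 (13 m³) → container 2 (remaining 17 m³)
C4 (13 m³) → container 2 (remaining 4 m³)
C5 (13 m³) → container 3 (remaining 17 m³)
C6 (12 m³) → container 3 (remaining 5 m³)
C7 (10 m³) → container 1 (remaining 0 m³)
C8 (13 m³) → container 4 (remaining 17 m³)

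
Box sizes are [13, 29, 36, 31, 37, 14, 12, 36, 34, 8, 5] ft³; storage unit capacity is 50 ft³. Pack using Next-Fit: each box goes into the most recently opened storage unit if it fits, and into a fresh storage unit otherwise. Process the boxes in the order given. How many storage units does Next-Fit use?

storage unit 1: place 13 ft³, 37 ft³ left
storage unit 1: place 29 ft³, 8 ft³ left
storage unit 2: place 36 ft³, 14 ft³ left
storage unit 3: place 31 ft³, 19 ft³ left
storage unit 4: place 37 ft³, 13 ft³ left
storage unit 5: place 14 ft³, 36 ft³ left
storage unit 5: place 12 ft³, 24 ft³ left
storage unit 6: place 36 ft³, 14 ft³ left
storage unit 7: place 34 ft³, 16 ft³ left
storage unit 7: place 8 ft³, 8 ft³ left
storage unit 7: place 5 ft³, 3 ft³ left

7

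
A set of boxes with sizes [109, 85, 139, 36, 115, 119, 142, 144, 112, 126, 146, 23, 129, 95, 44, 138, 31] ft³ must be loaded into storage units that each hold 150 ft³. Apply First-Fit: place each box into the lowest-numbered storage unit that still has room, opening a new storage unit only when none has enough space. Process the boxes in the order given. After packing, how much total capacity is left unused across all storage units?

217

Put 109 ft³ in storage unit 1; 41 ft³ remain.
Put 85 ft³ in storage unit 2; 65 ft³ remain.
Put 139 ft³ in storage unit 3; 11 ft³ remain.
Put 36 ft³ in storage unit 1; 5 ft³ remain.
Put 115 ft³ in storage unit 4; 35 ft³ remain.
Put 119 ft³ in storage unit 5; 31 ft³ remain.
Put 142 ft³ in storage unit 6; 8 ft³ remain.
Put 144 ft³ in storage unit 7; 6 ft³ remain.
Put 112 ft³ in storage unit 8; 38 ft³ remain.
Put 126 ft³ in storage unit 9; 24 ft³ remain.
Put 146 ft³ in storage unit 10; 4 ft³ remain.
Put 23 ft³ in storage unit 2; 42 ft³ remain.
Put 129 ft³ in storage unit 11; 21 ft³ remain.
Put 95 ft³ in storage unit 12; 55 ft³ remain.
Put 44 ft³ in storage unit 12; 11 ft³ remain.
Put 138 ft³ in storage unit 13; 12 ft³ remain.
Put 31 ft³ in storage unit 2; 11 ft³ remain.
13 storage units × 150 ft³ = 1950 ft³; used 1733 ft³; unused 217 ft³.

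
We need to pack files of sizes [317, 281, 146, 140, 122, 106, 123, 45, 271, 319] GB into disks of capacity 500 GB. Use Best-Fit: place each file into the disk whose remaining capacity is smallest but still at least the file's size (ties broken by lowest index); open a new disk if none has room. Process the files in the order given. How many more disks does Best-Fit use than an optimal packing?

1

Best-Fit: [317,146] [281,140,45] [122,106,123] [271] [319] → 5 disks.
Total size 1870 GB; any packing needs at least ⌈1870/500⌉ = 4 disks.
An optimal packing achieves that bound: [319,146] [317,140] [281,123,45] [271,122,106] → 4 disks.
Excess: 5 − 4 = 1.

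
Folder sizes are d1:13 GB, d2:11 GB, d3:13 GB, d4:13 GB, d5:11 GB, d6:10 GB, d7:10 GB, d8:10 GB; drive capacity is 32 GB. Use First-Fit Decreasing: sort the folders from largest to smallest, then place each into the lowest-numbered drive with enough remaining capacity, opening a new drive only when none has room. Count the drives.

4 drives

Sorted descending: 13, 13, 13, 11, 11, 10, 10, 10.
Put 13 GB in drive 1; 19 GB remain.
Put 13 GB in drive 1; 6 GB remain.
Put 13 GB in drive 2; 19 GB remain.
Put 11 GB in drive 2; 8 GB remain.
Put 11 GB in drive 3; 21 GB remain.
Put 10 GB in drive 3; 11 GB remain.
Put 10 GB in drive 3; 1 GB remain.
Put 10 GB in drive 4; 22 GB remain.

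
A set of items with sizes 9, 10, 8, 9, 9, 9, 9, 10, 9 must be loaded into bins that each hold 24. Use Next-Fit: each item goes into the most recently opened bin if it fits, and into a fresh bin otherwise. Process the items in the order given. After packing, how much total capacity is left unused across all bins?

bin 1: place 9, 15 left
bin 1: place 10, 5 left
bin 2: place 8, 16 left
bin 2: place 9, 7 left
bin 3: place 9, 15 left
bin 3: place 9, 6 left
bin 4: place 9, 15 left
bin 4: place 10, 5 left
bin 5: place 9, 15 left
5 bins × 24 = 120; used 82; unused 38.

38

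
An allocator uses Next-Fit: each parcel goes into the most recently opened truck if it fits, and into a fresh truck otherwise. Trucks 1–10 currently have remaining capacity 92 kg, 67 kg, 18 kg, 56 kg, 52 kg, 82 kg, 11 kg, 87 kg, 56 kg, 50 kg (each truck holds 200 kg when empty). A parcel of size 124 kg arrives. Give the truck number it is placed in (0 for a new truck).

0

Next-Fit only looks at truck 10, which has 50 kg free.
124 kg does not fit, so a new truck is opened.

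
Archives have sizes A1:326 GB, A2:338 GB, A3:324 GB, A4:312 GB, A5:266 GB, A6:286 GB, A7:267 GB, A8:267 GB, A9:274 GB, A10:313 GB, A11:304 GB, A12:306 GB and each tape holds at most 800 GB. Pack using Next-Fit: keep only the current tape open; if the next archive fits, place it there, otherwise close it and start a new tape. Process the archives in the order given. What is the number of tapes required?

tape 1: place A1 (326 GB), 474 GB left
tape 1: place A2 (338 GB), 136 GB left
tape 2: place A3 (324 GB), 476 GB left
tape 2: place A4 (312 GB), 164 GB left
tape 3: place A5 (266 GB), 534 GB left
tape 3: place A6 (286 GB), 248 GB left
tape 4: place A7 (267 GB), 533 GB left
tape 4: place A8 (267 GB), 266 GB left
tape 5: place A9 (274 GB), 526 GB left
tape 5: place A10 (313 GB), 213 GB left
tape 6: place A11 (304 GB), 496 GB left
tape 6: place A12 (306 GB), 190 GB left

6 tapes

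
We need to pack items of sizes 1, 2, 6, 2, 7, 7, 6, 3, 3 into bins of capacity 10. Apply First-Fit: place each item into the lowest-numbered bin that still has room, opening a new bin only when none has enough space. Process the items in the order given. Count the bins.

4

Put 1 in bin 1; 9 remain.
Put 2 in bin 1; 7 remain.
Put 6 in bin 1; 1 remain.
Put 2 in bin 2; 8 remain.
Put 7 in bin 2; 1 remain.
Put 7 in bin 3; 3 remain.
Put 6 in bin 4; 4 remain.
Put 3 in bin 3; 0 remain.
Put 3 in bin 4; 1 remain.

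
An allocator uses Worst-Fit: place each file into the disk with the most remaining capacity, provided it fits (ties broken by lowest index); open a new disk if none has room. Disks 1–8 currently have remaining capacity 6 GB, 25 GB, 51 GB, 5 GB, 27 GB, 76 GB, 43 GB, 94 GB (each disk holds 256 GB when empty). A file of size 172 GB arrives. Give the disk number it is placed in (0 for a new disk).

No disk has ≥ 172 GB free, so a new disk is opened.

0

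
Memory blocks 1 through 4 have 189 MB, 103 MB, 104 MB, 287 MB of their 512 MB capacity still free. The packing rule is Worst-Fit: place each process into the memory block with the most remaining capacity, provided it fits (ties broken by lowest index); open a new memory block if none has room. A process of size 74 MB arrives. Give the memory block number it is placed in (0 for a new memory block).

4

Memory blocks with room: memory block 1 (189 MB), memory block 2 (103 MB), memory block 3 (104 MB), memory block 4 (287 MB).
Most room is memory block 4 with 287 MB free.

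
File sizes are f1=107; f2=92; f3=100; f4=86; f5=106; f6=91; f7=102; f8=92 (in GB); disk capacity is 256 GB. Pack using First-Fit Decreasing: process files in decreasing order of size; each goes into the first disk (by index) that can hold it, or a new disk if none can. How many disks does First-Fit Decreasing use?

Sorted descending: 107, 106, 102, 100, 92, 92, 91, 86.
107 GB → disk 1 (remaining 149 GB)
106 GB → disk 1 (remaining 43 GB)
102 GB → disk 2 (remaining 154 GB)
100 GB → disk 2 (remaining 54 GB)
92 GB → disk 3 (remaining 164 GB)
92 GB → disk 3 (remaining 72 GB)
91 GB → disk 4 (remaining 165 GB)
86 GB → disk 4 (remaining 79 GB)
Final disks: [107,106] [102,100] [92,92] [91,86].

4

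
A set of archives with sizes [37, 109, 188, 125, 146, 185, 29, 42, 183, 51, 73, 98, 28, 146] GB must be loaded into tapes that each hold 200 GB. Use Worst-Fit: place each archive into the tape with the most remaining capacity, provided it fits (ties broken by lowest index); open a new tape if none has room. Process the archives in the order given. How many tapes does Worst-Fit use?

Put 37 GB in tape 1; 163 GB remain.
Put 109 GB in tape 1; 54 GB remain.
Put 188 GB in tape 2; 12 GB remain.
Put 125 GB in tape 3; 75 GB remain.
Put 146 GB in tape 4; 54 GB remain.
Put 185 GB in tape 5; 15 GB remain.
Put 29 GB in tape 3; 46 GB remain.
Put 42 GB in tape 1; 12 GB remain.
Put 183 GB in tape 6; 17 GB remain.
Put 51 GB in tape 4; 3 GB remain.
Put 73 GB in tape 7; 127 GB remain.
Put 98 GB in tape 7; 29 GB remain.
Put 28 GB in tape 3; 18 GB remain.
Put 146 GB in tape 8; 54 GB remain.
Final tapes: [37,109,42] [188] [125,29,28] [146,51] [185] [183] [73,98] [146].

8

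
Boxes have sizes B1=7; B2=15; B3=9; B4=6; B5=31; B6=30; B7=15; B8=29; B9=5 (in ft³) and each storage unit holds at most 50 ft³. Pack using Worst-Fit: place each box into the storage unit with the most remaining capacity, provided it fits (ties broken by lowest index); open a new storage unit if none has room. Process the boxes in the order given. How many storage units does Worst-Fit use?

4

Put B1 (7 ft³) in storage unit 1; 43 ft³ remain.
Put B2 (15 ft³) in storage unit 1; 28 ft³ remain.
Put B3 (9 ft³) in storage unit 1; 19 ft³ remain.
Put B4 (6 ft³) in storage unit 1; 13 ft³ remain.
Put B5 (31 ft³) in storage unit 2; 19 ft³ remain.
Put B6 (30 ft³) in storage unit 3; 20 ft³ remain.
Put B7 (15 ft³) in storage unit 3; 5 ft³ remain.
Put B8 (29 ft³) in storage unit 4; 21 ft³ remain.
Put B9 (5 ft³) in storage unit 4; 16 ft³ remain.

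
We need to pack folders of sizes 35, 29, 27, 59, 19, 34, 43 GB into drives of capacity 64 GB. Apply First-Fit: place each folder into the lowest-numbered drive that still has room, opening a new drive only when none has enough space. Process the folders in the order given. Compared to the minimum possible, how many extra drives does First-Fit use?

1

First-Fit: [35,29] [27,19] [59] [34] [43] → 5 drives.
Total size 246 GB; any packing needs at least ⌈246/64⌉ = 4 drives.
An optimal packing achieves that bound: [59] [43,19] [35,29] [34,27] → 4 drives.
Excess: 5 − 4 = 1.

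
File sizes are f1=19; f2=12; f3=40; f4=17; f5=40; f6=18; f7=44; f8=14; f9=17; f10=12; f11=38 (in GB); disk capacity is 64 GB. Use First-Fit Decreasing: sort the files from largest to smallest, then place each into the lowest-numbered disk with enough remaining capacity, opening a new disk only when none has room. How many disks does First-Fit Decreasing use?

5 disks

Sorted descending: 44, 40, 40, 38, 19, 18, 17, 17, 14, 12, 12.
disk 1: place 44 GB, 20 GB left
disk 2: place 40 GB, 24 GB left
disk 3: place 40 GB, 24 GB left
disk 4: place 38 GB, 26 GB left
disk 1: place 19 GB, 1 GB left
disk 2: place 18 GB, 6 GB left
disk 3: place 17 GB, 7 GB left
disk 4: place 17 GB, 9 GB left
disk 5: place 14 GB, 50 GB left
disk 5: place 12 GB, 38 GB left
disk 5: place 12 GB, 26 GB left
Final disks: [44,19] [40,18] [40,17] [38,17] [14,12,12].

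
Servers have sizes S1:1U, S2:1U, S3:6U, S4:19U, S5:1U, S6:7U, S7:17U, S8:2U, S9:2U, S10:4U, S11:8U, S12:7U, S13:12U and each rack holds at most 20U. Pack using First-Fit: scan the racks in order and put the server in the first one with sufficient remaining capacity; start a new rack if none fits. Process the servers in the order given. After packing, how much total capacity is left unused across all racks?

rack 1: place S1 (1U), 19U left
rack 1: place S2 (1U), 18U left
rack 1: place S3 (6U), 12U left
rack 2: place S4 (19U), 1U left
rack 1: place S5 (1U), 11U left
rack 1: place S6 (7U), 4U left
rack 3: place S7 (17U), 3U left
rack 1: place S8 (2U), 2U left
rack 1: place S9 (2U), 0U left
rack 4: place S10 (4U), 16U left
rack 4: place S11 (8U), 8U left
rack 4: place S12 (7U), 1U left
rack 5: place S13 (12U), 8U left
5 racks × 20U = 100U; used 87U; unused 13U.

13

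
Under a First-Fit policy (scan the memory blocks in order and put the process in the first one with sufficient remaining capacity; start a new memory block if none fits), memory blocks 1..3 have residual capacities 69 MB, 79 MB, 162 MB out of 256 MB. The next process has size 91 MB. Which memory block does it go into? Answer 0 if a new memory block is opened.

3

Memory blocks with room: memory block 3 (162 MB).
The first with room is memory block 3.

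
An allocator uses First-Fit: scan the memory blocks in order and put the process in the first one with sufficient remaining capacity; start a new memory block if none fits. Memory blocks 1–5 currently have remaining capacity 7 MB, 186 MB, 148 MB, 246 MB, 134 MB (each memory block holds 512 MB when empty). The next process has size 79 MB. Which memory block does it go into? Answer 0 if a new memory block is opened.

2

Memory blocks with room: memory block 2 (186 MB), memory block 3 (148 MB), memory block 4 (246 MB), memory block 5 (134 MB).
The first with room is memory block 2.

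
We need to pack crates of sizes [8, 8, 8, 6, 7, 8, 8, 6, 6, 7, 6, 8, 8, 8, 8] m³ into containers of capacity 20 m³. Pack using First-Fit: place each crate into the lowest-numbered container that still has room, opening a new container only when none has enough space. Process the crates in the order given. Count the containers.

7 containers

container 1: place 8 m³, 12 m³ left
container 1: place 8 m³, 4 m³ left
container 2: place 8 m³, 12 m³ left
container 2: place 6 m³, 6 m³ left
container 3: place 7 m³, 13 m³ left
container 3: place 8 m³, 5 m³ left
container 4: place 8 m³, 12 m³ left
container 2: place 6 m³, 0 m³ left
container 4: place 6 m³, 6 m³ left
container 5: place 7 m³, 13 m³ left
container 4: place 6 m³, 0 m³ left
container 5: place 8 m³, 5 m³ left
container 6: place 8 m³, 12 m³ left
container 6: place 8 m³, 4 m³ left
container 7: place 8 m³, 12 m³ left
Final containers: [8,8] [8,6,6] [7,8] [8,6,6] [7,8] [8,8] [8].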